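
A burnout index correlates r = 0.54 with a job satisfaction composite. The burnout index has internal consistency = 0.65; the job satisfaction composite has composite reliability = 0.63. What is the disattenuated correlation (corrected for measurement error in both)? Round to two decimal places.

0.84

r_true = r_obs / √(r_xx · r_yy) = 0.54 / √(0.65 × 0.63) = 0.54 / √0.4095 = 0.54 / 0.6399 ≈ 0.84.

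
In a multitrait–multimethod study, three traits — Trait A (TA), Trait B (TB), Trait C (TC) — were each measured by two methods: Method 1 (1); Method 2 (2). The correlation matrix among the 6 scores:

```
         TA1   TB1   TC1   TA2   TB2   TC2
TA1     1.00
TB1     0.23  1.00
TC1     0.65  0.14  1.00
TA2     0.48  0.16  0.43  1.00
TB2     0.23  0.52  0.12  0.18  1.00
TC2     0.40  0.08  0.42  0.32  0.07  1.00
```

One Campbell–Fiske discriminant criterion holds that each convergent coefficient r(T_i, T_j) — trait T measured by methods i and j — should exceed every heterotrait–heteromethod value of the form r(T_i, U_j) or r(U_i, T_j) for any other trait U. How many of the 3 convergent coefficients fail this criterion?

1

Convergent coefficients and their comparison sets:
TA (methods 1·2): 0.48 vs {0.23, 0.16, 0.40, 0.43} → pass.
TB (methods 1·2): 0.52 vs {0.16, 0.23, 0.08, 0.12} → pass.
TC (methods 1·2): 0.42 vs {0.43, 0.40, 0.12, 0.08} → fail.
1 of 3 fail.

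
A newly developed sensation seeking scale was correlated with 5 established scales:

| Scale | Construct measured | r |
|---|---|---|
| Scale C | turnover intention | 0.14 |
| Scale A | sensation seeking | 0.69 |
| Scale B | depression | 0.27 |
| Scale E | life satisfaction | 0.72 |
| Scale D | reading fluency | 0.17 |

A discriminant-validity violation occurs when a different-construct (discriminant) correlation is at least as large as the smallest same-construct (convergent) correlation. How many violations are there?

1

Convergent (same construct = sensation seeking): Scale A.
Smallest convergent = 0.69. Discriminant values: 0.14, 0.27, 0.72, 0.17; count ≥ 0.69 → 1.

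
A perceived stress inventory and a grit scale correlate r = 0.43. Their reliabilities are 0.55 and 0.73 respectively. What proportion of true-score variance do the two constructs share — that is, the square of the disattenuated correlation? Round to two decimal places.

0.46

Disattenuated r = 0.43 / √(0.55 × 0.73) = 0.43 / 0.6336 = 0.6787.
Shared true-score variance = 0.6787² = 0.4606 ≈ 0.46.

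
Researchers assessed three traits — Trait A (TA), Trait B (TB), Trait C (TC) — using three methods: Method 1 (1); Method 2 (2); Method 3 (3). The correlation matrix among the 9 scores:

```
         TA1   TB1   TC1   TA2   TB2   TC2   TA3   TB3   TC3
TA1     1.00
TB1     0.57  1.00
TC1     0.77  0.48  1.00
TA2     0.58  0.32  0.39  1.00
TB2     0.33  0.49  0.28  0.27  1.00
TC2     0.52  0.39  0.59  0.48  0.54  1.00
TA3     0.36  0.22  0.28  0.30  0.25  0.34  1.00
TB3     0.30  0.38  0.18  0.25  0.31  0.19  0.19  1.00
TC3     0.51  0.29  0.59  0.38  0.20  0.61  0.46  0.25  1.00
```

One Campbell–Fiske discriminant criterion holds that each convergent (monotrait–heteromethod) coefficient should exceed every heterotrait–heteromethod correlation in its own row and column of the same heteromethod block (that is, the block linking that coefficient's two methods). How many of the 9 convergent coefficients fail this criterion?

2

Convergent coefficients and their comparison sets:
TA (methods 1·2): 0.58 vs {0.33, 0.32, 0.52, 0.39} → pass.
TA (methods 1·3): 0.36 vs {0.30, 0.22, 0.51, 0.28} → fail.
TA (methods 2·3): 0.30 vs {0.25, 0.25, 0.38, 0.34} → fail.
TB (methods 1·2): 0.49 vs {0.32, 0.33, 0.39, 0.28} → pass.
TB (methods 1·3): 0.38 vs {0.22, 0.30, 0.29, 0.18} → pass.
TB (methods 2·3): 0.31 vs {0.25, 0.25, 0.20, 0.19} → pass.
TC (methods 1·2): 0.59 vs {0.39, 0.52, 0.28, 0.39} → pass.
TC (methods 1·3): 0.59 vs {0.28, 0.51, 0.18, 0.29} → pass.
TC (methods 2·3): 0.61 vs {0.34, 0.38, 0.19, 0.20} → pass.
2 of 9 fail.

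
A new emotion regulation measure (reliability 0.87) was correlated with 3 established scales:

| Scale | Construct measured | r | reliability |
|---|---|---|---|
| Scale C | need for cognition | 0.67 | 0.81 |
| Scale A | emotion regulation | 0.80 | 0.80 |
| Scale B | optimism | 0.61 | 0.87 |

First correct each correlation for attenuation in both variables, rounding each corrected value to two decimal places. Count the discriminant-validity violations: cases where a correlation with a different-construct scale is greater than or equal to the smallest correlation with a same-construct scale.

Disattenuated r (r / √(r_scale · r_new)):
  Scale C (disc): 0.67 / √(0.81·0.87) = 0.80
  Scale A (conv): 0.80 / √(0.80·0.87) = 0.96
  Scale B (disc): 0.61 / √(0.87·0.87) = 0.70
Smallest convergent = 0.96. Discriminant values: 0.80, 0.70; count ≥ 0.96 → 0.

0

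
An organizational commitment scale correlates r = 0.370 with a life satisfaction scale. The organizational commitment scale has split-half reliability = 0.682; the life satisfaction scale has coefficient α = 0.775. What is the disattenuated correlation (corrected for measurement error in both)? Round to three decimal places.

r_true = r_obs / √(r_xx · r_yy) = 0.370 / √(0.682 × 0.775) = 0.370 / √0.528550 = 0.370 / 0.7270 ≈ 0.509.

0.509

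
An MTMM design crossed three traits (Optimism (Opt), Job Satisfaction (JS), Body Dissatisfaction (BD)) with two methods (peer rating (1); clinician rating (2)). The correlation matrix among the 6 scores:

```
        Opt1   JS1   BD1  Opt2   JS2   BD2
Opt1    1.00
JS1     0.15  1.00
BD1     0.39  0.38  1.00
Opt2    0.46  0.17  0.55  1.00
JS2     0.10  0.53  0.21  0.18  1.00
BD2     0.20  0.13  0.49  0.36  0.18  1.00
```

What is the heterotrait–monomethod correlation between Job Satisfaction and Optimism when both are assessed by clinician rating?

Different traits, same method: r(JS2, Opt2) = 0.18.

0.18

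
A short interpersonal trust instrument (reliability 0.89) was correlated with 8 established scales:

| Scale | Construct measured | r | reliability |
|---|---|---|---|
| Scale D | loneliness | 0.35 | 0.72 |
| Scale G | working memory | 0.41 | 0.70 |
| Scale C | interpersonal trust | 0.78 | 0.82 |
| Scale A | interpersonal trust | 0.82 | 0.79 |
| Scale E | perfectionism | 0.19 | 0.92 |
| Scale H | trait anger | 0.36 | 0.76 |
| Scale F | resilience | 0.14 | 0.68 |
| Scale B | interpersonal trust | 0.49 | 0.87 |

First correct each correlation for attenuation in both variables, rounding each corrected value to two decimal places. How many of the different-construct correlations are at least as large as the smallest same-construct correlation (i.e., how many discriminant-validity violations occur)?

Disattenuated r (r / √(r_scale · r_new)):
  Scale D (disc): 0.35 / √(0.72·0.89) = 0.44
  Scale G (disc): 0.41 / √(0.70·0.89) = 0.52
  Scale C (conv): 0.78 / √(0.82·0.89) = 0.91
  Scale A (conv): 0.82 / √(0.79·0.89) = 0.98
  Scale E (disc): 0.19 / √(0.92·0.89) = 0.21
  Scale H (disc): 0.36 / √(0.76·0.89) = 0.44
  Scale F (disc): 0.14 / √(0.68·0.89) = 0.18
  Scale B (conv): 0.49 / √(0.87·0.89) = 0.56
Smallest convergent = 0.56. Discriminant values: 0.44, 0.52, 0.21, 0.44, 0.18; count ≥ 0.56 → 0.

0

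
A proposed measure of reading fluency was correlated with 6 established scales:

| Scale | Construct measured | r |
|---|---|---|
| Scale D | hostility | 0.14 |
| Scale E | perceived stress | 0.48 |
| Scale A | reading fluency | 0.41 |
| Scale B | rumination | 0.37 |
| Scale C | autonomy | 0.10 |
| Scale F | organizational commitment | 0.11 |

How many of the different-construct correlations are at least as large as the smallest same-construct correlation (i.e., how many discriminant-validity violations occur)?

Convergent (same construct = reading fluency): Scale A.
Smallest convergent = 0.41. Discriminant values: 0.14, 0.48, 0.37, 0.10, 0.11; count ≥ 0.41 → 1.

1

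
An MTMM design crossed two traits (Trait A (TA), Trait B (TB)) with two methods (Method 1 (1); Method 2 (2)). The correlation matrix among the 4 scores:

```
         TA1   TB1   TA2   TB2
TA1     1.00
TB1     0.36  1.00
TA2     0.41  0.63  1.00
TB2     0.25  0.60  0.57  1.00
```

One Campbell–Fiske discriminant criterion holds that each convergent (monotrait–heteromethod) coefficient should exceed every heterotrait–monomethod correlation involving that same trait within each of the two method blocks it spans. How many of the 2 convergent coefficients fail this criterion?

1

Convergent coefficients and their comparison sets:
TA (methods 1·2): 0.41 vs {0.36, 0.57} → fail.
TB (methods 1·2): 0.60 vs {0.36, 0.57} → pass.
1 of 2 fail.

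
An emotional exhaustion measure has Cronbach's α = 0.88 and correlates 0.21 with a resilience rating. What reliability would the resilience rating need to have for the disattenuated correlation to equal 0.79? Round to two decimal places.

r_true = r_obs / √(r_xx · r_yy) ⇒ 0.79 = 0.21 / √(0.88 · r_yy).
√(0.88 · r_yy) = 0.21 / 0.79 = 0.2658; 0.88 · r_yy = 0.0706; r_yy = 0.0706 / 0.88 ≈ 0.08.

0.08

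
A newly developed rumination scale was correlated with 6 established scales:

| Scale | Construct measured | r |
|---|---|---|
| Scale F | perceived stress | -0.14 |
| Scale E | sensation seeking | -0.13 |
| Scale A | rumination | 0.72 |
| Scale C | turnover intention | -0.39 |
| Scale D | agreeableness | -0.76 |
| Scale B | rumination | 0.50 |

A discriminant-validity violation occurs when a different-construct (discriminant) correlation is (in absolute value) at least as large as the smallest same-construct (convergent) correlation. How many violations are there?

Convergent (same construct = rumination): Scale A, Scale B.
Smallest convergent = 0.50. Discriminant |r|: 0.14, 0.13, 0.39, 0.76; count ≥ 0.50 → 1.

1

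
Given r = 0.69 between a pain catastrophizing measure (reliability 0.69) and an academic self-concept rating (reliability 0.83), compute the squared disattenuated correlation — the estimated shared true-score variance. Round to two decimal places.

Disattenuated r = 0.69 / √(0.69 × 0.83) = 0.69 / 0.7568 = 0.9117.
Shared true-score variance = 0.9117² = 0.8312 ≈ 0.83.

0.83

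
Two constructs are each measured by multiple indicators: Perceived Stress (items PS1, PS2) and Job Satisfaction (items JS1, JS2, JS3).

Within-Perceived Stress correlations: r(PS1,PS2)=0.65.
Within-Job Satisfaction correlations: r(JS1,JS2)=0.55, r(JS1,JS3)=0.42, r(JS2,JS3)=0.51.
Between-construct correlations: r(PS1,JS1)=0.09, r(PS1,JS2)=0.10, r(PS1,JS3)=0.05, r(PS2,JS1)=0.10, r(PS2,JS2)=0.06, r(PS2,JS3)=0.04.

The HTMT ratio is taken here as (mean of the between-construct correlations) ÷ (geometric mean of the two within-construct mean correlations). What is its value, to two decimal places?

0.13

Mean heterotrait r = 0.44/6 = 0.0733.
Mean within-PS = 0.65/1 = 0.6500; mean within-JS = 1.48/3 = 0.4933.
Geometric mean = √(0.6500 × 0.4933) = 0.5663.
HTMT = 0.0733 / 0.5663 = 0.13.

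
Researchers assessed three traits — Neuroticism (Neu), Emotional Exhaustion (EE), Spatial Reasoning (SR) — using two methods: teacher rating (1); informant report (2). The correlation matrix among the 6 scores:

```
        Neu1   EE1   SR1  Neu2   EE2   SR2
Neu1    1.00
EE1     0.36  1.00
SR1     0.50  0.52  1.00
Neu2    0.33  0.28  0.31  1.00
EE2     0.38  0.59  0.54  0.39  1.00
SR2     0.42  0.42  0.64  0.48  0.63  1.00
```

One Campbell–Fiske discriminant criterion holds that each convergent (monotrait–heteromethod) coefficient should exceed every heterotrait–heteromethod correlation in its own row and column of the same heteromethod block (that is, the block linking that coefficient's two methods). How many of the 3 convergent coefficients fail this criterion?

1

Checking each validity diagonal entry against its comparison values:
Neu (methods 1·2): 0.33 vs {0.38, 0.28, 0.42, 0.31} → fail.
EE (methods 1·2): 0.59 vs {0.28, 0.38, 0.42, 0.54} → pass.
SR (methods 1·2): 0.64 vs {0.31, 0.42, 0.54, 0.42} → pass.
1 of 3 fail.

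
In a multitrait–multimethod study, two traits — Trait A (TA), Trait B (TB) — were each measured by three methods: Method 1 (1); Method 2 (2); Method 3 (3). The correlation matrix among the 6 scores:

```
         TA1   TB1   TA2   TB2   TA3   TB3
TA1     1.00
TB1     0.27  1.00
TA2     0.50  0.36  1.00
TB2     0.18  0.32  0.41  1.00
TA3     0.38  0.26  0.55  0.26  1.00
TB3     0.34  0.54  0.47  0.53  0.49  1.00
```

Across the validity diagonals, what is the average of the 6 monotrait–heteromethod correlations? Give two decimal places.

Convergent values: 0.50, 0.38, 0.55, 0.32, 0.54, 0.53; mean = 2.82/6 = 0.47.

0.47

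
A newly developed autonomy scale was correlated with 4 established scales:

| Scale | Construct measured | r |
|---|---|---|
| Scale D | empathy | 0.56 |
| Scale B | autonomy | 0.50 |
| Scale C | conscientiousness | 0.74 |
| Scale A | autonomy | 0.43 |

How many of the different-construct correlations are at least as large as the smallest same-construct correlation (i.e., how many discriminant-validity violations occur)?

2

Convergent (same construct = autonomy): Scale B, Scale A.
Smallest convergent = 0.43. Discriminant values: 0.56, 0.74; count ≥ 0.43 → 2.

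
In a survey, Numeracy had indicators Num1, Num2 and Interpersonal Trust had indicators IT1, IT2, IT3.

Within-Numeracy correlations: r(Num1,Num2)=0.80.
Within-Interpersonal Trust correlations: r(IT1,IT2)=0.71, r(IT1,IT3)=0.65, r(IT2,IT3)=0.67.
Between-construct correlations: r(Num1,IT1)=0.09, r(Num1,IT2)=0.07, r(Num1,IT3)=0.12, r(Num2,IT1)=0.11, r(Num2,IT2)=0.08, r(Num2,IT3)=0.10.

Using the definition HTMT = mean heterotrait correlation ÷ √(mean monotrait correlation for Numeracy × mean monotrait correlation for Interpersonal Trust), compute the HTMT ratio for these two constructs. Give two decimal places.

0.13

Between-construct mean = 0.57/6 = 0.0950.
Mean within-Num = 0.80/1 = 0.8000; mean within-IT = 2.03/3 = 0.6767.
Geometric mean = √(0.8000 × 0.6767) = 0.7358.
HTMT = 0.0950 / 0.7358 = 0.13.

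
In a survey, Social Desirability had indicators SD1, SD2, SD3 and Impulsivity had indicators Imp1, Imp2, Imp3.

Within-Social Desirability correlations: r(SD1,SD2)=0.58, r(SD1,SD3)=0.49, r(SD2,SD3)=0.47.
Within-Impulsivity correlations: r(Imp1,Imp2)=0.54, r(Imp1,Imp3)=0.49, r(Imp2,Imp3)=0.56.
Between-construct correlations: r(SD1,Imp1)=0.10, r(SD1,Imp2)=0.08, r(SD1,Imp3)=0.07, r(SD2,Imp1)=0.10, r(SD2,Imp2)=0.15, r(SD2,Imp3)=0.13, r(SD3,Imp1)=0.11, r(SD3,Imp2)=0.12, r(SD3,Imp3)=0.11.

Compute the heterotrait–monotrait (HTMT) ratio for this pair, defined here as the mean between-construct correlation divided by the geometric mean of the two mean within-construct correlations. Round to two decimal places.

Mean heterotrait r = 0.97/9 = 0.1078.
Mean within-SD = 1.54/3 = 0.5133; mean within-Imp = 1.59/3 = 0.5300.
Geometric mean = √(0.5133 × 0.5300) = 0.5216.
HTMT = 0.1078 / 0.5216 = 0.21.

0.21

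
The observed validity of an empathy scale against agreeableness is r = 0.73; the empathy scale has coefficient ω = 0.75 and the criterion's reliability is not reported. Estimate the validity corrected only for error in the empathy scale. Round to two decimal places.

Single correction: r_c = r_obs / √r_xx = 0.73 / √0.75 = 0.73 / 0.8660 ≈ 0.84.

0.84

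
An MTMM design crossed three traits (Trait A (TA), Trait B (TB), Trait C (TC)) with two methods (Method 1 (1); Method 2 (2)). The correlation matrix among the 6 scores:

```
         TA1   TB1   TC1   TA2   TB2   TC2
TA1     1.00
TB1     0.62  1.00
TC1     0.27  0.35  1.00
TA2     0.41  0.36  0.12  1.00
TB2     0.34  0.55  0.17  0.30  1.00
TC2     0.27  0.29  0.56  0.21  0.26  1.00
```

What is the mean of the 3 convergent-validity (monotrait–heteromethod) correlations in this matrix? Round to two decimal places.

Convergent values: 0.41, 0.55, 0.56; mean = 1.52/3 = 0.51.

0.51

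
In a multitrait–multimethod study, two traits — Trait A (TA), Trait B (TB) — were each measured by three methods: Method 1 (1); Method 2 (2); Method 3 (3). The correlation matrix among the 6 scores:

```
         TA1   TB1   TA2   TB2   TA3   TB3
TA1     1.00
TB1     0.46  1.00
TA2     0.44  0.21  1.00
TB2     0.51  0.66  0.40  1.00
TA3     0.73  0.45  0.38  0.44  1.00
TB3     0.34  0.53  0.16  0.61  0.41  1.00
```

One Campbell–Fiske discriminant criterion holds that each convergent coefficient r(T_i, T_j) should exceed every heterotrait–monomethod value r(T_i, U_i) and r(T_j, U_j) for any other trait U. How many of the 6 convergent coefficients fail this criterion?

Each convergent coefficient versus the relevant comparison correlations:
TA (methods 1·2): 0.44 vs {0.46, 0.40} → fail.
TA (methods 1·3): 0.73 vs {0.46, 0.41} → pass.
TA (methods 2·3): 0.38 vs {0.40, 0.41} → fail.
TB (methods 1·2): 0.66 vs {0.46, 0.40} → pass.
TB (methods 1·3): 0.53 vs {0.46, 0.41} → pass.
TB (methods 2·3): 0.61 vs {0.40, 0.41} → pass.
2 of 6 fail.

2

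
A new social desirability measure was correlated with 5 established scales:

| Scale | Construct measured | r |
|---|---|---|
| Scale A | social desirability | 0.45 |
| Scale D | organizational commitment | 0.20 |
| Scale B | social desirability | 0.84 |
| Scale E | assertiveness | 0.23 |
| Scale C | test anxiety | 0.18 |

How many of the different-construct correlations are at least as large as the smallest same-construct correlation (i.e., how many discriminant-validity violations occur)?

Convergent (same construct = social desirability): Scale A, Scale B.
Smallest convergent = 0.45. Discriminant values: 0.20, 0.23, 0.18; count ≥ 0.45 → 0.

0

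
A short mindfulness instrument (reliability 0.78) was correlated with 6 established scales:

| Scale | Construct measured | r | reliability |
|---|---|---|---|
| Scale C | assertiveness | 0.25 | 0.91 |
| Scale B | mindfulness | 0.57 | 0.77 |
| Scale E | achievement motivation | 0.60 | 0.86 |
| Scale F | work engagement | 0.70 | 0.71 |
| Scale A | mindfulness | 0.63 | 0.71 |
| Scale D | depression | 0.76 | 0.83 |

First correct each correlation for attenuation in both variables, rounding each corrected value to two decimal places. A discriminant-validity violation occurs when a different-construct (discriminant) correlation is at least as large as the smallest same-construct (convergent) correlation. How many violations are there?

2

Disattenuated r (r / √(r_scale · r_new)):
  Scale C (disc): 0.25 / √(0.91·0.78) = 0.30
  Scale B (conv): 0.57 / √(0.77·0.78) = 0.74
  Scale E (disc): 0.60 / √(0.86·0.78) = 0.73
  Scale F (disc): 0.70 / √(0.71·0.78) = 0.94
  Scale A (conv): 0.63 / √(0.71·0.78) = 0.85
  Scale D (disc): 0.76 / √(0.83·0.78) = 0.94
Smallest convergent = 0.74. Discriminant values: 0.30, 0.73, 0.94, 0.94; count ≥ 0.74 → 2.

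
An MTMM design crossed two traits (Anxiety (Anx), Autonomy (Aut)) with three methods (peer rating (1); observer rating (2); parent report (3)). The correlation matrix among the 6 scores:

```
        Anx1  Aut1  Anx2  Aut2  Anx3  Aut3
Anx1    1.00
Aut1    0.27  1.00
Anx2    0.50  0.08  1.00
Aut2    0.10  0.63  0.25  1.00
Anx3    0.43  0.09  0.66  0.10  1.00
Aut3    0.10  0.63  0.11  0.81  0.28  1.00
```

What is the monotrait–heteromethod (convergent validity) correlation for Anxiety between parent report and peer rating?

Same trait (Anx), different methods: r(Anx3, Anx1) = 0.43.

0.43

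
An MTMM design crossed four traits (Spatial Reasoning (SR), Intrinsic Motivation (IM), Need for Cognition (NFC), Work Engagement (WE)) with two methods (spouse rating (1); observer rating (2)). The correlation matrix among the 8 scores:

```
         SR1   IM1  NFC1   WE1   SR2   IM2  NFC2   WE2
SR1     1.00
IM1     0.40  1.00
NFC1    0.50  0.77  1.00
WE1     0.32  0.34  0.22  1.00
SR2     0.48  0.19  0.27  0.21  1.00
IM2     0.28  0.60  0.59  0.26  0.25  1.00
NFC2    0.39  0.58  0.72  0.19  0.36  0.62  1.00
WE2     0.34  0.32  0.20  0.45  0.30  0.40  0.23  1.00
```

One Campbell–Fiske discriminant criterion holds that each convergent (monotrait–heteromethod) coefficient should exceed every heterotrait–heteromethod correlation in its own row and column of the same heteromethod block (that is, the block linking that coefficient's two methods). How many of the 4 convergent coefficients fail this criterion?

0

Each convergent coefficient versus the relevant comparison correlations:
SR (methods 1·2): 0.48 vs {0.28, 0.19, 0.39, 0.27, 0.34, 0.21} → pass.
IM (methods 1·2): 0.60 vs {0.19, 0.28, 0.58, 0.59, 0.32, 0.26} → pass.
NFC (methods 1·2): 0.72 vs {0.27, 0.39, 0.59, 0.58, 0.20, 0.19} → pass.
WE (methods 1·2): 0.45 vs {0.21, 0.34, 0.26, 0.32, 0.19, 0.20} → pass.
0 of 4 fail.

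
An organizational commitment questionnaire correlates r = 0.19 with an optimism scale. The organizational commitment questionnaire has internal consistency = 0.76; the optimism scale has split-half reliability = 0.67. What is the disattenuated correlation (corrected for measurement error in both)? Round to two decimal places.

0.27

r_true = r_obs / √(r_xx · r_yy) = 0.19 / √(0.76 × 0.67) = 0.19 / √0.5092 = 0.19 / 0.7136 ≈ 0.27.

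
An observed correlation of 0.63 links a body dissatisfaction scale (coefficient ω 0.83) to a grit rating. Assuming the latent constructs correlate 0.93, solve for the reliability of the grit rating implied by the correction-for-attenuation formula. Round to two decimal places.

r_true = r_obs / √(r_xx · r_yy) ⇒ 0.93 = 0.63 / √(0.83 · r_yy).
√(0.83 · r_yy) = 0.63 / 0.93 = 0.6774; 0.83 · r_yy = 0.4589; r_yy = 0.4589 / 0.83 ≈ 0.55.

0.55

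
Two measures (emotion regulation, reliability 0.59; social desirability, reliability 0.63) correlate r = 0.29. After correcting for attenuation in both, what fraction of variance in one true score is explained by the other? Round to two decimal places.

0.23

Disattenuated r = 0.29 / √(0.59 × 0.63) = 0.29 / 0.6097 = 0.4756.
Shared true-score variance = 0.4756² = 0.2262 ≈ 0.23.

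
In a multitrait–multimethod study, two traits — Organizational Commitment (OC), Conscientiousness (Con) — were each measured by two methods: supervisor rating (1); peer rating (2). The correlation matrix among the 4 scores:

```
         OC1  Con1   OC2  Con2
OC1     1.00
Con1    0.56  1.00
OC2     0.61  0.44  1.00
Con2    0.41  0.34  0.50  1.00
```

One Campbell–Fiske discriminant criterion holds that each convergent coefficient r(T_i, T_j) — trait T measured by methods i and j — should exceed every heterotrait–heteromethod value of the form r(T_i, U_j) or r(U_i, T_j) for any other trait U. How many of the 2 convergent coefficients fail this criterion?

Checking each validity diagonal entry against its comparison values:
OC (methods 1·2): 0.61 vs {0.41, 0.44} → pass.
Con (methods 1·2): 0.34 vs {0.44, 0.41} → fail.
1 of 2 fail.

1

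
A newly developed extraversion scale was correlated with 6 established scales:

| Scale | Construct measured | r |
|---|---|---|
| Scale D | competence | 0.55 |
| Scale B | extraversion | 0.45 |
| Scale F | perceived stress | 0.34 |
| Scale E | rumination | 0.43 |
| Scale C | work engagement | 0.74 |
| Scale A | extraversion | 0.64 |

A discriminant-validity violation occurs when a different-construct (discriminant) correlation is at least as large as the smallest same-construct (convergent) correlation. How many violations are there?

2

Convergent (same construct = extraversion): Scale B, Scale A.
Smallest convergent = 0.45. Discriminant values: 0.55, 0.34, 0.43, 0.74; count ≥ 0.45 → 2.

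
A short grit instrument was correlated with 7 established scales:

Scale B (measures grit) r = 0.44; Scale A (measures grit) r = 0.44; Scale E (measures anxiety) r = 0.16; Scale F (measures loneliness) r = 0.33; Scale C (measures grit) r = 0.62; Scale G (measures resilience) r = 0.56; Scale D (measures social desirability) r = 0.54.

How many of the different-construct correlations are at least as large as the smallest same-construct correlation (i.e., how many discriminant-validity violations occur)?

Convergent (same construct = grit): Scale B, Scale A, Scale C.
Smallest convergent = 0.44. Discriminant values: 0.16, 0.33, 0.56, 0.54; count ≥ 0.44 → 2.

2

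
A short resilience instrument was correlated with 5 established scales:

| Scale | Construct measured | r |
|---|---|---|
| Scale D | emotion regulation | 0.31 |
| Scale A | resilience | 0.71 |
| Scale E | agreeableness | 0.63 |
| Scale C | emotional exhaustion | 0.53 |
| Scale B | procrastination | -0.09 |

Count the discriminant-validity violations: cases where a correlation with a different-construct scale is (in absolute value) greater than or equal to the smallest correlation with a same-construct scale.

0

Convergent (same construct = resilience): Scale A.
Smallest convergent = 0.71. Discriminant |r|: 0.31, 0.63, 0.53, 0.09; count ≥ 0.71 → 0.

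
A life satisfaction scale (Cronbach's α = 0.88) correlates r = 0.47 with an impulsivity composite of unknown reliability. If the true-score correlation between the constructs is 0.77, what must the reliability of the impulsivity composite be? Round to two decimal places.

0.42

r_true = r_obs / √(r_xx · r_yy) ⇒ 0.77 = 0.47 / √(0.88 · r_yy).
√(0.88 · r_yy) = 0.47 / 0.77 = 0.6104; 0.88 · r_yy = 0.3726; r_yy = 0.3726 / 0.88 ≈ 0.42.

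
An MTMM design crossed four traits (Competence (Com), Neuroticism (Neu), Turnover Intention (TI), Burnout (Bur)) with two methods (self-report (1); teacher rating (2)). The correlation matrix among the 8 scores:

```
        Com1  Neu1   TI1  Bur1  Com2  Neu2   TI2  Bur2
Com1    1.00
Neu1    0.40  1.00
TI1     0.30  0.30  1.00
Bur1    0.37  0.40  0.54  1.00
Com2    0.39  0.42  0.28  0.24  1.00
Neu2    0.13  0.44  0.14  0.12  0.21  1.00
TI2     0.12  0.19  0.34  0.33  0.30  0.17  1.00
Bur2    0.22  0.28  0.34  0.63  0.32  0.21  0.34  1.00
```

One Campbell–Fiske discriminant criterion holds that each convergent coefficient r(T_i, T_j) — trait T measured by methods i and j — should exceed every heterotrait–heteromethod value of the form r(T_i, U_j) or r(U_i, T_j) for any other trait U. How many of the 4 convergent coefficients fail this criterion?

2

Each convergent coefficient versus the relevant comparison correlations:
Com (methods 1·2): 0.39 vs {0.13, 0.42, 0.12, 0.28, 0.22, 0.24} → fail.
Neu (methods 1·2): 0.44 vs {0.42, 0.13, 0.19, 0.14, 0.28, 0.12} → pass.
TI (methods 1·2): 0.34 vs {0.28, 0.12, 0.14, 0.19, 0.34, 0.33} → fail.
Bur (methods 1·2): 0.63 vs {0.24, 0.22, 0.12, 0.28, 0.33, 0.34} → pass.
2 of 4 fail.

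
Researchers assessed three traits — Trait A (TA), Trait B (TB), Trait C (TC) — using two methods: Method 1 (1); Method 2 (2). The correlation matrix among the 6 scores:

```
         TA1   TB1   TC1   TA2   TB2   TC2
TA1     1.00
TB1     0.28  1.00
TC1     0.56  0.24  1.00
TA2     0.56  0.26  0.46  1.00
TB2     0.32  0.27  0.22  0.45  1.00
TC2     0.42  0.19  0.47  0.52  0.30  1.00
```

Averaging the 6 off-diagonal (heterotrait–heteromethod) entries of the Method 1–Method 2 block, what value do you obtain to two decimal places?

0.31

HTHM values (method 1 × method 2): 0.32, 0.42, 0.26, 0.19, 0.46, 0.22; mean = 1.87/6 = 0.31.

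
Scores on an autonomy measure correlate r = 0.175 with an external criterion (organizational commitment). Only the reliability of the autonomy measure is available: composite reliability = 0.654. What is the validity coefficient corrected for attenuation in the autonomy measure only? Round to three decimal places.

0.216

Single correction: r_c = r_obs / √r_xx = 0.175 / √0.654 = 0.175 / 0.8087 ≈ 0.216.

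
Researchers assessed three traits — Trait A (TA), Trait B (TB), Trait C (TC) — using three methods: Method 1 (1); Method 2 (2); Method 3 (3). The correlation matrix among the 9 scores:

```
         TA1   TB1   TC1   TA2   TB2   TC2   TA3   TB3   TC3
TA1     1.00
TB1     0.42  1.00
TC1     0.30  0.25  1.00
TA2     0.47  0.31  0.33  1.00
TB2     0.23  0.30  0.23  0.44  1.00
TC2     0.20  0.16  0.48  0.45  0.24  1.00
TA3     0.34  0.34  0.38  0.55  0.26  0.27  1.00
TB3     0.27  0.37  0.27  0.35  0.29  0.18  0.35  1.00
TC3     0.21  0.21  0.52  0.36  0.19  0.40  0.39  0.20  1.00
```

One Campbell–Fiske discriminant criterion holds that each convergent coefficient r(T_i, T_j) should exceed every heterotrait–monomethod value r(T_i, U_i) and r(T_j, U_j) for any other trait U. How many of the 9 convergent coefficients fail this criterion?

5

Each convergent coefficient versus the relevant comparison correlations:
TA (methods 1·2): 0.47 vs {0.42, 0.44, 0.30, 0.45} → pass.
TA (methods 1·3): 0.34 vs {0.42, 0.35, 0.30, 0.39} → fail.
TA (methods 2·3): 0.55 vs {0.44, 0.35, 0.45, 0.39} → pass.
TB (methods 1·2): 0.30 vs {0.42, 0.44, 0.25, 0.24} → fail.
TB (methods 1·3): 0.37 vs {0.42, 0.35, 0.25, 0.20} → fail.
TB (methods 2·3): 0.29 vs {0.44, 0.35, 0.24, 0.20} → fail.
TC (methods 1·2): 0.48 vs {0.30, 0.45, 0.25, 0.24} → pass.
TC (methods 1·3): 0.52 vs {0.30, 0.39, 0.25, 0.20} → pass.
TC (methods 2·3): 0.40 vs {0.45, 0.39, 0.24, 0.20} → fail.
5 of 9 fail.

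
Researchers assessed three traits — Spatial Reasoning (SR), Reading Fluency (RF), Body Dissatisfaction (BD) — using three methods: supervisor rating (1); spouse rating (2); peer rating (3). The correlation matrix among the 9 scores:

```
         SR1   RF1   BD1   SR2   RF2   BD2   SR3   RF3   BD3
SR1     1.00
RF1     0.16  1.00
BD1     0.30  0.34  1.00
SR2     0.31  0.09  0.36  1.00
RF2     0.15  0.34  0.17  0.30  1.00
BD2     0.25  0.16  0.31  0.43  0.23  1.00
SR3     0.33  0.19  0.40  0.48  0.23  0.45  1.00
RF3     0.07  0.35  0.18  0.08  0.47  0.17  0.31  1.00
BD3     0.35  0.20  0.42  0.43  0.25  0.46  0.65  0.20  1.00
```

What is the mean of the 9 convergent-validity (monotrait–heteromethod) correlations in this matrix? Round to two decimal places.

0.39

Convergent values: 0.31, 0.33, 0.48, 0.34, 0.35, 0.47, 0.31, 0.42, 0.46; mean = 3.47/9 = 0.39.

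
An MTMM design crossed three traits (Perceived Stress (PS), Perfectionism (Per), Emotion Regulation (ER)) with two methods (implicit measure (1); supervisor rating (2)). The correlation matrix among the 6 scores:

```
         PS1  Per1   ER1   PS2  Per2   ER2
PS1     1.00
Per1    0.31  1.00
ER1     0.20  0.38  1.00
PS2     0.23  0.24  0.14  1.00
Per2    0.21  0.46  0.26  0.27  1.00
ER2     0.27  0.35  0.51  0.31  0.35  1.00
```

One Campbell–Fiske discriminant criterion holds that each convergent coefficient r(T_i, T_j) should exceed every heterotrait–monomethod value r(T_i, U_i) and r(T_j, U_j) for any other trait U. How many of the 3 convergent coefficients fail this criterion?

1

Each convergent coefficient versus the relevant comparison correlations:
PS (methods 1·2): 0.23 vs {0.31, 0.27, 0.20, 0.31} → fail.
Per (methods 1·2): 0.46 vs {0.31, 0.27, 0.38, 0.35} → pass.
ER (methods 1·2): 0.51 vs {0.20, 0.31, 0.38, 0.35} → pass.
1 of 3 fail.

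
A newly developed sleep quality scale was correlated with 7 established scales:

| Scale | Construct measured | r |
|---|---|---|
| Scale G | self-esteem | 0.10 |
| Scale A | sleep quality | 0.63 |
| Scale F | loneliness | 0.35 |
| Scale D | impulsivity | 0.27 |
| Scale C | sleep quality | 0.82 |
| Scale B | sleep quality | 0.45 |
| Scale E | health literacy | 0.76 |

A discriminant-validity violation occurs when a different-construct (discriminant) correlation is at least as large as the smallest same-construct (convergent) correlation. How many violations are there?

Convergent (same construct = sleep quality): Scale A, Scale C, Scale B.
Smallest convergent = 0.45. Discriminant values: 0.10, 0.35, 0.27, 0.76; count ≥ 0.45 → 1.

1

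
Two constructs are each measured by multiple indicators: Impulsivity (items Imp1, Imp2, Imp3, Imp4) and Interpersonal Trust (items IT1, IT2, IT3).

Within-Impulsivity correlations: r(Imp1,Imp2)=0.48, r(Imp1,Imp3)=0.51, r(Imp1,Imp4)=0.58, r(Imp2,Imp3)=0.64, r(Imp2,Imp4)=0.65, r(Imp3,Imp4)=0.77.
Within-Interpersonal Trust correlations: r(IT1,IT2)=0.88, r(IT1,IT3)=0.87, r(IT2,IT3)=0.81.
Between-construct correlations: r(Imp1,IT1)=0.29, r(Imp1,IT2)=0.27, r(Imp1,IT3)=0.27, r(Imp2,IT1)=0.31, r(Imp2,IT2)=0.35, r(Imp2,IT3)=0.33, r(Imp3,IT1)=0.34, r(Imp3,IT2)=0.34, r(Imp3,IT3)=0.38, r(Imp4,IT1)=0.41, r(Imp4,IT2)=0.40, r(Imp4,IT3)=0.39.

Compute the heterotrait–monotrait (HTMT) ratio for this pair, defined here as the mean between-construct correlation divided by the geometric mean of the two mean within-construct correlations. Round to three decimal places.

Mean between = 4.08/12 = 0.3400.
Mean within-Imp = 3.63/6 = 0.6050; mean within-IT = 2.56/3 = 0.8533.
Geometric mean = √(0.6050 × 0.8533) = 0.7185.
HTMT = 0.3400 / 0.7185 = 0.473.

0.473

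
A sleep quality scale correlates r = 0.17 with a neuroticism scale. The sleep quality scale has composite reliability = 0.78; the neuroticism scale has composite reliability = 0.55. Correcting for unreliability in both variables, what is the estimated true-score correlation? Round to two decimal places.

0.26

r_true = r_obs / √(r_xx · r_yy) = 0.17 / √(0.78 × 0.55) = 0.17 / √0.4290 = 0.17 / 0.6550 ≈ 0.26.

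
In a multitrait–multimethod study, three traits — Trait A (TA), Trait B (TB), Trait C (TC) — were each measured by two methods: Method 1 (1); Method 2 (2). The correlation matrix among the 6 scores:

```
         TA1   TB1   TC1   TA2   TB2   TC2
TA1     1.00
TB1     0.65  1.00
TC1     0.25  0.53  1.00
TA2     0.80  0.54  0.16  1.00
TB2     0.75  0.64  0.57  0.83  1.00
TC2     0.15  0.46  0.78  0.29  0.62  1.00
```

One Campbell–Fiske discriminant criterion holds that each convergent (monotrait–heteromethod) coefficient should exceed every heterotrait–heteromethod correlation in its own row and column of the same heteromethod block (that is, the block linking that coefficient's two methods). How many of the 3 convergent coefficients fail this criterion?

1

Convergent coefficients and their comparison sets:
TA (methods 1·2): 0.80 vs {0.75, 0.54, 0.15, 0.16} → pass.
TB (methods 1·2): 0.64 vs {0.54, 0.75, 0.46, 0.57} → fail.
TC (methods 1·2): 0.78 vs {0.16, 0.15, 0.57, 0.46} → pass.
1 of 3 fail.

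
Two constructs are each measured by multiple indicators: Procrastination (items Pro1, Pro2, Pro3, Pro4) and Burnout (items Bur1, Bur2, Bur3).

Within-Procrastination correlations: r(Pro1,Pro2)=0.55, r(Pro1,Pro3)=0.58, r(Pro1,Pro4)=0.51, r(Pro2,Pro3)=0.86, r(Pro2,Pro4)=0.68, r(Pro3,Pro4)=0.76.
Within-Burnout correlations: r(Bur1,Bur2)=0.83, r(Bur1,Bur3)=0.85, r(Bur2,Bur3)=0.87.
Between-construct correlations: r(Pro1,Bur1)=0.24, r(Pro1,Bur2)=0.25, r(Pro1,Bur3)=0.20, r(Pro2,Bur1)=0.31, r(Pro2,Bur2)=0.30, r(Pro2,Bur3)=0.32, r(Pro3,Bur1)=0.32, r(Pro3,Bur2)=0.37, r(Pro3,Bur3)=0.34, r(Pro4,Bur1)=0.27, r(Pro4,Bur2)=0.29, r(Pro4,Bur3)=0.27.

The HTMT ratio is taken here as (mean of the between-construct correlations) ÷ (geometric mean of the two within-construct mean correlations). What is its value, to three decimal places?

0.388

Between-construct mean = 3.48/12 = 0.2900.
Mean within-Pro = 3.94/6 = 0.6567; mean within-Bur = 2.55/3 = 0.8500.
Geometric mean = √(0.6567 × 0.8500) = 0.7471.
HTMT = 0.2900 / 0.7471 = 0.388.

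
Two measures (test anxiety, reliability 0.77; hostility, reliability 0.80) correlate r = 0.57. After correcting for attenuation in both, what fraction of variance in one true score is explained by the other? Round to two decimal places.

0.53

Disattenuated r = 0.57 / √(0.77 × 0.80) = 0.57 / 0.7849 = 0.7262.
Shared true-score variance = 0.7262² = 0.5274 ≈ 0.53.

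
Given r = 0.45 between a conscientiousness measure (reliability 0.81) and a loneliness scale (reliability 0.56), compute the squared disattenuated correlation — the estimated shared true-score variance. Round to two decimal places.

0.45

Disattenuated r = 0.45 / √(0.81 × 0.56) = 0.45 / 0.6735 = 0.6682.
Shared true-score variance = 0.6682² = 0.4465 ≈ 0.45.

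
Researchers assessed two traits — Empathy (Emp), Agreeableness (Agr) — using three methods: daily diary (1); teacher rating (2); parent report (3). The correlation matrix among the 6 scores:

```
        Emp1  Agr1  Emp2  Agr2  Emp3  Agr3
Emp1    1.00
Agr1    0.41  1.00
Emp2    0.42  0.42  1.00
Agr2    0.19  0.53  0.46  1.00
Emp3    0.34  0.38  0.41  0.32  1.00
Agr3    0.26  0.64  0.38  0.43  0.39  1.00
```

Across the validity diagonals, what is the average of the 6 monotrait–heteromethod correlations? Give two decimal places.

0.46

Convergent values: 0.42, 0.34, 0.41, 0.53, 0.64, 0.43; mean = 2.77/6 = 0.46.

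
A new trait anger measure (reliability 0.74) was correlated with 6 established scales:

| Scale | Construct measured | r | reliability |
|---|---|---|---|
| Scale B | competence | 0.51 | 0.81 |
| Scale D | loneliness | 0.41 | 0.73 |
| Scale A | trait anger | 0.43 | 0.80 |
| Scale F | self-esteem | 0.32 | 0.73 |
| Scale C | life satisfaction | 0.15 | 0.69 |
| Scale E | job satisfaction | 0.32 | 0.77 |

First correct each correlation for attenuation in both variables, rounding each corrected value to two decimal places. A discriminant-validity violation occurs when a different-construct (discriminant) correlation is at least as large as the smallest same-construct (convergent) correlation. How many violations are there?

Disattenuated r (r / √(r_scale · r_new)):
  Scale B (disc): 0.51 / √(0.81·0.74) = 0.66
  Scale D (disc): 0.41 / √(0.73·0.74) = 0.56
  Scale A (conv): 0.43 / √(0.80·0.74) = 0.56
  Scale F (disc): 0.32 / √(0.73·0.74) = 0.44
  Scale C (disc): 0.15 / √(0.69·0.74) = 0.21
  Scale E (disc): 0.32 / √(0.77·0.74) = 0.42
Smallest convergent = 0.56. Discriminant values: 0.66, 0.56, 0.44, 0.21, 0.42; count ≥ 0.56 → 2.

2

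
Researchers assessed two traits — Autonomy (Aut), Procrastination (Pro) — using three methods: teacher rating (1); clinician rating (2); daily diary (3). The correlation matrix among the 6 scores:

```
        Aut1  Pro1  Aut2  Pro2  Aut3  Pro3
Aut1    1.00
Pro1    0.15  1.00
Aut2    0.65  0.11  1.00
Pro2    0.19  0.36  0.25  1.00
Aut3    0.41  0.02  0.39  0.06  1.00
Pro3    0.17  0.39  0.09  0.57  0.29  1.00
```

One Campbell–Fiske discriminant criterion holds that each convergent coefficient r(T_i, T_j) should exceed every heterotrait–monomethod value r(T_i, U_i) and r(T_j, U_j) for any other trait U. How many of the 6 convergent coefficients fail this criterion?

0

Convergent coefficients and their comparison sets:
Aut (methods 1·2): 0.65 vs {0.15, 0.25} → pass.
Aut (methods 1·3): 0.41 vs {0.15, 0.29} → pass.
Aut (methods 2·3): 0.39 vs {0.25, 0.29} → pass.
Pro (methods 1·2): 0.36 vs {0.15, 0.25} → pass.
Pro (methods 1·3): 0.39 vs {0.15, 0.29} → pass.
Pro (methods 2·3): 0.57 vs {0.25, 0.29} → pass.
0 of 6 fail.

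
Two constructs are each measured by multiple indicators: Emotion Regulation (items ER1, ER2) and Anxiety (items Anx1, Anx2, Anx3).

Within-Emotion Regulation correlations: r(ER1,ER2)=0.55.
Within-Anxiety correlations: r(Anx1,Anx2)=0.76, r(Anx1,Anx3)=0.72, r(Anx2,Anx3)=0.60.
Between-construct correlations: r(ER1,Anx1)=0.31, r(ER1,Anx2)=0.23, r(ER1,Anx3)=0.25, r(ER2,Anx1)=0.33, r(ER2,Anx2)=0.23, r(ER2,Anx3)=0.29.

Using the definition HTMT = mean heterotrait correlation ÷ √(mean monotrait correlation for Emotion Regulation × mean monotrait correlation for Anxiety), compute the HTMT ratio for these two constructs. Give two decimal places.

Mean between = 1.64/6 = 0.2733.
Mean within-ER = 0.55/1 = 0.5500; mean within-Anx = 2.08/3 = 0.6933.
Geometric mean = √(0.5500 × 0.6933) = 0.6175.
HTMT = 0.2733 / 0.6175 = 0.44.

0.44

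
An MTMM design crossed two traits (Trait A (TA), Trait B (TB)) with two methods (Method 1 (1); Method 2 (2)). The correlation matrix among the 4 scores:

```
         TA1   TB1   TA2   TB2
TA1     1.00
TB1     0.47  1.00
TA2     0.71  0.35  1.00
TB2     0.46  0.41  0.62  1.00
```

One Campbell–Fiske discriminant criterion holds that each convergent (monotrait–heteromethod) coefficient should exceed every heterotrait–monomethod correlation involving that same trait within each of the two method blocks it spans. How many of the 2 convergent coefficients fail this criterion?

Convergent coefficients and their comparison sets:
TA (methods 1·2): 0.71 vs {0.47, 0.62} → pass.
TB (methods 1·2): 0.41 vs {0.47, 0.62} → fail.
1 of 2 fail.

1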